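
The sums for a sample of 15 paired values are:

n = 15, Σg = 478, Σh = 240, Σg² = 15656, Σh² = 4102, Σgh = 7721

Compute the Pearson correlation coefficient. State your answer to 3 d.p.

r = (nΣgh − ΣgΣh) / √[(nΣg² − (Σg)²)(nΣh² − (Σh)²)]
Numerator: 15×7721 − 478×240 = 1095
Denominator: √[(234840 − 228484)(61530 − 57600)] = √[6356 × 3930] = 4997.9076
r = 1095 / 4997.9076 ≈ 0.219

0.219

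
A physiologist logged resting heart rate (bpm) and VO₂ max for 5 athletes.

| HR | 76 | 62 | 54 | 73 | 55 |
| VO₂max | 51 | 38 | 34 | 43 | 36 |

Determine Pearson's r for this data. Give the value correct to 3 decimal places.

n = 5, Σx = 320, Σy = 202, Σx² = 20890, Σy² = 8346, Σxy = 13187
nΣxy − ΣxΣy = 65935 − 64640 = 1295
nΣx² − (Σx)² = 104450 − 102400 = 2050; nΣy² − (Σy)² = 41730 − 40804 = 926
r = 1295 / √(2050 × 926) = 1295 / 1377.7881 ≈ 0.940

0.940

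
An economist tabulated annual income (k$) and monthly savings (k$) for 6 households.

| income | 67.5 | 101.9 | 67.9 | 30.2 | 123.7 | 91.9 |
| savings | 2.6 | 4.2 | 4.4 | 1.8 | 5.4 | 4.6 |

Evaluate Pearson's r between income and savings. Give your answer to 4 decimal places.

0.8863

n = 6, Σx = 483.1, Σy = 23, Σx² = 44209.61, Σy² = 97.32, Σxy = 2047.32
nΣxy − ΣxΣy = 12283.92 − 11111.3 = 1172.62
nΣx² − (Σx)² = 265257.66 − 233385.61 = 31872.05; nΣy² − (Σy)² = 583.92 − 529 = 54.92
r = 1172.62 / √(31872.05 × 54.92) = 1172.62 / 1323.0317 ≈ 0.8863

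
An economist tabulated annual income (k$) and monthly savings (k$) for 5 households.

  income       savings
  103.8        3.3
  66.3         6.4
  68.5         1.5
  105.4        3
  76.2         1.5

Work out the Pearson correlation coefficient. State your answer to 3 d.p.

-0.126

n = 5, Σx = 420.2, Σy = 15.7, Σx² = 36777.98, Σy² = 65.35, Σxy = 1300.11
nΣxy − ΣxΣy = 6500.55 − 6597.14 = -96.59
nΣx² − (Σx)² = 183889.9 − 176568.04 = 7321.86; nΣy² − (Σy)² = 326.75 − 246.49 = 80.26
r = -96.59 / √(7321.86 × 80.26) = -96.59 / 766.5849 ≈ -0.126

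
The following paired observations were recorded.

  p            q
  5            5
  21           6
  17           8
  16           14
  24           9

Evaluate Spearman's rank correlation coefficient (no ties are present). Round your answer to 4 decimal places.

Rank p: 1, 4, 3, 2, 5
Rank q: 1, 2, 3, 5, 4
d = rank(p) − rank(q): 0, 2, 0, -3, 1; Σd² = 14
ρ = 1 − 6Σd² / [n(n²−1)] = 1 − 6×14 / (5×24) = 1 − 84/120 ≈ 0.3000

0.3000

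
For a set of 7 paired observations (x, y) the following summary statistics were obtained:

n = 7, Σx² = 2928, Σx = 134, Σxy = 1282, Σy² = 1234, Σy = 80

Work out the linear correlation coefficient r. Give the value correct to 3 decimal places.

-0.732

r = (nΣxy − ΣxΣy) / √[(nΣx² − (Σx)²)(nΣy² − (Σy)²)]
Numerator: 7×1282 − 134×80 = -1746
Denominator: √[(20496 − 17956)(8638 − 6400)] = √[2540 × 2238] = 2384.2231
r = -1746 / 2384.2231 ≈ -0.732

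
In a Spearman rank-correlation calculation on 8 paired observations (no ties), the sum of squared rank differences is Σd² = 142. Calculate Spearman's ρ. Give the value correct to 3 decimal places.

-0.690

ρ = 1 − 6Σd² / [n(n²−1)] = 1 − 6×142 / (8×63)
  = 1 − 852/504 = 1 − 1.6905 ≈ -0.690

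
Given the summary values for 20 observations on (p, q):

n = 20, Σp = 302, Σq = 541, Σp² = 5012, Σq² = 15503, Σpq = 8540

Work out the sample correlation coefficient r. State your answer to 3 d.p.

r = (nΣpq − ΣpΣq) / √[(nΣp² − (Σp)²)(nΣq² − (Σq)²)]
Numerator: 20×8540 − 302×541 = 7418
Denominator: √[(100240 − 91204)(310060 − 292681)] = √[9036 × 17379] = 12531.4263
r = 7418 / 12531.4263 ≈ 0.592

0.592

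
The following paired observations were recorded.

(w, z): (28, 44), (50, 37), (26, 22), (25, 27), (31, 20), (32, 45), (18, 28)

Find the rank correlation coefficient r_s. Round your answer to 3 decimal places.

Rank w: 4, 7, 3, 2, 5, 6, 1
Rank z: 6, 5, 2, 3, 1, 7, 4
d = rank(w) − rank(z): -2, 2, 1, -1, 4, -1, -3; Σd² = 36
ρ = 1 − 6Σd² / [n(n²−1)] = 1 − 6×36 / (7×48) = 1 − 216/336 ≈ 0.357

0.357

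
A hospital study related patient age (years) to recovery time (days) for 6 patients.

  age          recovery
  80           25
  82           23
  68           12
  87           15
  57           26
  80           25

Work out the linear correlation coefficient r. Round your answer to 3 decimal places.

-0.136

n = 6, Σx = 454, Σy = 126, Σx² = 34966, Σy² = 2824, Σxy = 9489
nΣxy − ΣxΣy = 56934 − 57204 = -270
nΣx² − (Σx)² = 209796 − 206116 = 3680; nΣy² − (Σy)² = 16944 − 15876 = 1068
r = -270 / √(3680 × 1068) = -270 / 1982.4833 ≈ -0.136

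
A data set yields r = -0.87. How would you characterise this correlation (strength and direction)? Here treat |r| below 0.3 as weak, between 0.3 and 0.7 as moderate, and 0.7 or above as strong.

r = -0.87 < 0 so the relationship is negative.
|r| = 0.87, which falls in the strong range.

strong negative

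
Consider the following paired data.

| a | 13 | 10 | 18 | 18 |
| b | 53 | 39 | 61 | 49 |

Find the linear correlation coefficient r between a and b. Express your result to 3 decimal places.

n = 4, Σa = 59, Σb = 202, Σa² = 917, Σb² = 10452, Σab = 3059
nΣab − ΣaΣb = 12236 − 11918 = 318
nΣa² − (Σa)² = 3668 − 3481 = 187; nΣb² − (Σb)² = 41808 − 40804 = 1004
r = 318 / √(187 × 1004) = 318 / 433.2990 ≈ 0.734

0.734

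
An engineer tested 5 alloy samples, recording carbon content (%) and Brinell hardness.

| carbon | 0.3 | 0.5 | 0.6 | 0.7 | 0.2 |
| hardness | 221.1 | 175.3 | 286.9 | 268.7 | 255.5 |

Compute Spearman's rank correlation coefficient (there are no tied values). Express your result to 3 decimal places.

Rank carbon: 2, 3, 4, 5, 1
Rank hardness: 2, 1, 5, 4, 3
d = rank(carbon) − rank(hardness): 0, 2, -1, 1, -2; Σd² = 10
ρ = 1 − 6Σd² / [n(n²−1)] = 1 − 6×10 / (5×24) = 1 − 60/120 ≈ 0.500

0.500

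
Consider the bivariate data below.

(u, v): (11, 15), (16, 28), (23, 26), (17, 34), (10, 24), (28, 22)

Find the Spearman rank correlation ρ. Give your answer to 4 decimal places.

Rank u: 2, 3, 5, 4, 1, 6
Rank v: 1, 5, 4, 6, 3, 2
d = rank(u) − rank(v): 1, -2, 1, -2, -2, 4; Σd² = 30
ρ = 1 − 6Σd² / [n(n²−1)] = 1 − 6×30 / (6×35) = 1 − 180/210 ≈ 0.1429

0.1429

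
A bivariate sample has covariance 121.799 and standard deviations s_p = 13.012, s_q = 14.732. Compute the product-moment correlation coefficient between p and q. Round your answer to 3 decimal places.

0.635

r = Cov(p,q) / (s_p · s_q) = 121.799 / (13.012 × 14.732)
  = 121.799 / 191.6928 ≈ 0.635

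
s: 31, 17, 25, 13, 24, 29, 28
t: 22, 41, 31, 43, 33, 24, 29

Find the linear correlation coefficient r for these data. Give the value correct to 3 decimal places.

n = 7, Σs = 167, Σt = 223, Σs² = 4245, Σt² = 7481, Σst = 5013
nΣst − ΣsΣt = 35091 − 37241 = -2150
nΣs² − (Σs)² = 29715 − 27889 = 1826; nΣt² − (Σt)² = 52367 − 49729 = 2638
r = -2150 / √(1826 × 2638) = -2150 / 2194.7638 ≈ -0.980

-0.980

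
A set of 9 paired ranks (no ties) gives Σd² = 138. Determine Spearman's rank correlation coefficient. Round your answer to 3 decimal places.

ρ = 1 − 6Σd² / [n(n²−1)] = 1 − 6×138 / (9×80)
  = 1 − 828/720 = 1 − 1.1500 ≈ -0.150

-0.150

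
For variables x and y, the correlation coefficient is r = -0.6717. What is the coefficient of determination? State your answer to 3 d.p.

r² = (-0.6717)² = 0.451

0.451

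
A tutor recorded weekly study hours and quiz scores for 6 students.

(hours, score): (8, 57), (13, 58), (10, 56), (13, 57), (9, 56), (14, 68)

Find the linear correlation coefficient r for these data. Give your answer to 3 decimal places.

0.632

n = 6, Σx = 67, Σy = 352, Σx² = 779, Σy² = 20758, Σxy = 3967
nΣxy − ΣxΣy = 23802 − 23584 = 218
nΣx² − (Σx)² = 4674 − 4489 = 185; nΣy² − (Σy)² = 124548 − 123904 = 644
r = 218 / √(185 × 644) = 218 / 345.1666 ≈ 0.632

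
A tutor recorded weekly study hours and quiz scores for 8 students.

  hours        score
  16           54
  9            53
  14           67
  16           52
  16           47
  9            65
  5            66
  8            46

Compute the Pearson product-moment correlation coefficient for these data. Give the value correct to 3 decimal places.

-0.326

n = 8, Σx = 93, Σy = 450, Σx² = 1215, Σy² = 25824, Σxy = 5146
nΣxy − ΣxΣy = 41168 − 41850 = -682
nΣx² − (Σx)² = 9720 − 8649 = 1071; nΣy² − (Σy)² = 206592 − 202500 = 4092
r = -682 / √(1071 × 4092) = -682 / 2093.4498 ≈ -0.326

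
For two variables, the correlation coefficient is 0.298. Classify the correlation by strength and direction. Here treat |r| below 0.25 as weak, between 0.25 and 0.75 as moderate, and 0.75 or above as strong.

moderate positive

r = 0.298 > 0 so the relationship is positive.
|r| = 0.298, which falls in the moderate range.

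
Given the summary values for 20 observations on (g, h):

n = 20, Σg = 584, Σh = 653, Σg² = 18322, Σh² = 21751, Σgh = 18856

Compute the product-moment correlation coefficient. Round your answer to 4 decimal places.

r = (nΣgh − ΣgΣh) / √[(nΣg² − (Σg)²)(nΣh² − (Σh)²)]
Numerator: 20×18856 − 584×653 = -4232
Denominator: √[(366440 − 341056)(435020 − 426409)] = √[25384 × 8611] = 14784.5062
r = -4232 / 14784.5062 ≈ -0.2862

-0.2862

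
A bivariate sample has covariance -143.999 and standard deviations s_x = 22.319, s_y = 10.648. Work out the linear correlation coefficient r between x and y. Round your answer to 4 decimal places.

-0.6059

r = Cov(x,y) / (s_x · s_y) = -143.999 / (22.319 × 10.648)
  = -143.999 / 237.6527 ≈ -0.6059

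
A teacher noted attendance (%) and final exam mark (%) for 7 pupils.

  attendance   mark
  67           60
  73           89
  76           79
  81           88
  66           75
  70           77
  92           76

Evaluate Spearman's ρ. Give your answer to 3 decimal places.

0.500

Rank attendance: 2, 4, 5, 6, 1, 3, 7
Rank mark: 1, 7, 5, 6, 2, 4, 3
d = rank(attendance) − rank(mark): 1, -3, 0, 0, -1, -1, 4; Σd² = 28
ρ = 1 − 6Σd² / [n(n²−1)] = 1 − 6×28 / (7×48) = 1 − 168/336 ≈ 0.500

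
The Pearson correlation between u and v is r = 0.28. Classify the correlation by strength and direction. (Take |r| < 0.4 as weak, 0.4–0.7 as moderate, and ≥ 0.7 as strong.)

weak positive

r = 0.28 > 0 so the relationship is positive.
|r| = 0.28, which falls in the weak range.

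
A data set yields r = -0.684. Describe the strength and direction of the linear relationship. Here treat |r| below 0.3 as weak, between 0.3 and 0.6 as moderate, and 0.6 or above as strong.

strong negative

r = -0.684 < 0 so the relationship is negative.
|r| = 0.684, which falls in the strong range.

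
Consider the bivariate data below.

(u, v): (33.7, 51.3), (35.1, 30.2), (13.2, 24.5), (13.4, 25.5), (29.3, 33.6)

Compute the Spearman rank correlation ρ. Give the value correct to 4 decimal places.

0.7000

Rank u: 4, 5, 1, 2, 3
Rank v: 5, 3, 1, 2, 4
d = rank(u) − rank(v): -1, 2, 0, 0, -1; Σd² = 6
ρ = 1 − 6Σd² / [n(n²−1)] = 1 − 6×6 / (5×24) = 1 − 36/120 ≈ 0.7000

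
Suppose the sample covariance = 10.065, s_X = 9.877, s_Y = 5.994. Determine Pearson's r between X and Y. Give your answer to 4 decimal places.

r = Cov(X,Y) / (s_X · s_Y) = 10.065 / (9.877 × 5.994)
  = 10.065 / 59.2027 ≈ 0.1700

0.1700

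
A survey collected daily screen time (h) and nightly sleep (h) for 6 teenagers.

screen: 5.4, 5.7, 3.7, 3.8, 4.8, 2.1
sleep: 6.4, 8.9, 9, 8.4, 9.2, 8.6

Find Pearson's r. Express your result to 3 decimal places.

n = 6, Σx = 25.5, Σy = 50.5, Σx² = 117.23, Σy² = 430.33, Σxy = 212.73
nΣxy − ΣxΣy = 1276.38 − 1287.75 = -11.37
nΣx² − (Σx)² = 703.38 − 650.25 = 53.13; nΣy² − (Σy)² = 2581.98 − 2550.25 = 31.73
r = -11.37 / √(53.13 × 31.73) = -11.37 / 41.0587 ≈ -0.277

-0.277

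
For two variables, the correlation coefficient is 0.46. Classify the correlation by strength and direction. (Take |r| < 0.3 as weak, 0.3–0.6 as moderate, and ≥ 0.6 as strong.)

r = 0.46 > 0 so the relationship is positive.
|r| = 0.46, which falls in the moderate range.

moderate positive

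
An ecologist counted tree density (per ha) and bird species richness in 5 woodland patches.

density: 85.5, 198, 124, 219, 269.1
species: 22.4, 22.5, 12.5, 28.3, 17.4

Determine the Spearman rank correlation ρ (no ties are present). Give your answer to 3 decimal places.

0.200

Rank density: 1, 3, 2, 4, 5
Rank species: 3, 4, 1, 5, 2
d = rank(density) − rank(species): -2, -1, 1, -1, 3; Σd² = 16
ρ = 1 − 6Σd² / [n(n²−1)] = 1 − 6×16 / (5×24) = 1 − 96/120 ≈ 0.200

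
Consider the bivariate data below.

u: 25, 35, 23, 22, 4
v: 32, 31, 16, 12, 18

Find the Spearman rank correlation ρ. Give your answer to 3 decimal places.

0.600

Rank u: 4, 5, 3, 2, 1
Rank v: 5, 4, 2, 1, 3
d = rank(u) − rank(v): -1, 1, 1, 1, -2; Σd² = 8
ρ = 1 − 6Σd² / [n(n²−1)] = 1 − 6×8 / (5×24) = 1 − 48/120 ≈ 0.600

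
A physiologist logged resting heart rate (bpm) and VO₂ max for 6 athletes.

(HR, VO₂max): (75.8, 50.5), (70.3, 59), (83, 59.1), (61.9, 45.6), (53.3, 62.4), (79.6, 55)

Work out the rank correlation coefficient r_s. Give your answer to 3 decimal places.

-0.029

Rank HR: 4, 3, 6, 2, 1, 5
Rank VO₂max: 2, 4, 5, 1, 6, 3
d = rank(HR) − rank(VO₂max): 2, -1, 1, 1, -5, 2; Σd² = 36
ρ = 1 − 6Σd² / [n(n²−1)] = 1 − 6×36 / (6×35) = 1 − 216/210 ≈ -0.029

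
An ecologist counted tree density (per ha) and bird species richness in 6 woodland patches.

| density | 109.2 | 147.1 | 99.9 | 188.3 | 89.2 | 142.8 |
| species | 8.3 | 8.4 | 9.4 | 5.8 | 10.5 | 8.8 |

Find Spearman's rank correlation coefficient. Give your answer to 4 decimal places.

-0.8286

Rank density: 3, 5, 2, 6, 1, 4
Rank species: 2, 3, 5, 1, 6, 4
d = rank(density) − rank(species): 1, 2, -3, 5, -5, 0; Σd² = 64
ρ = 1 − 6Σd² / [n(n²−1)] = 1 − 6×64 / (6×35) = 1 − 384/210 ≈ -0.8286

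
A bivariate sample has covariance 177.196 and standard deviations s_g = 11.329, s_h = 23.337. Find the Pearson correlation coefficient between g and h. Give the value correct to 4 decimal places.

0.6702

r = Cov(g,h) / (s_g · s_h) = 177.196 / (11.329 × 23.337)
  = 177.196 / 264.3849 ≈ 0.6702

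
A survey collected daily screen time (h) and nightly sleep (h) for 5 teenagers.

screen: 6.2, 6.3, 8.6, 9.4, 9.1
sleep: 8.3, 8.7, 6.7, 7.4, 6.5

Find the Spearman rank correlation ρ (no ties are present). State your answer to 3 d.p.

Rank screen: 1, 2, 3, 5, 4
Rank sleep: 4, 5, 2, 3, 1
d = rank(screen) − rank(sleep): -3, -3, 1, 2, 3; Σd² = 32
ρ = 1 − 6Σd² / [n(n²−1)] = 1 − 6×32 / (5×24) = 1 − 192/120 ≈ -0.600

-0.600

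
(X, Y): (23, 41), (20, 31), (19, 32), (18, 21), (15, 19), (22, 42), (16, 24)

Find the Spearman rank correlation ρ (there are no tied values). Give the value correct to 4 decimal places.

Rank X: 7, 5, 4, 3, 1, 6, 2
Rank Y: 6, 4, 5, 2, 1, 7, 3
d = rank(X) − rank(Y): 1, 1, -1, 1, 0, -1, -1; Σd² = 6
ρ = 1 − 6Σd² / [n(n²−1)] = 1 − 6×6 / (7×48) = 1 − 36/336 ≈ 0.8929

0.8929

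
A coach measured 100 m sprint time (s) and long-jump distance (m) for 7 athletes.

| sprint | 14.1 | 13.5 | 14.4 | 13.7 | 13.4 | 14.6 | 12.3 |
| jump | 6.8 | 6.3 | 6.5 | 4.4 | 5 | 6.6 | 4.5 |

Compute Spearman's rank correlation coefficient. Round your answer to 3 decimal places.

Rank sprint: 5, 3, 6, 4, 2, 7, 1
Rank jump: 7, 4, 5, 1, 3, 6, 2
d = rank(sprint) − rank(jump): -2, -1, 1, 3, -1, 1, -1; Σd² = 18
ρ = 1 − 6Σd² / [n(n²−1)] = 1 − 6×18 / (7×48) = 1 − 108/336 ≈ 0.679

0.679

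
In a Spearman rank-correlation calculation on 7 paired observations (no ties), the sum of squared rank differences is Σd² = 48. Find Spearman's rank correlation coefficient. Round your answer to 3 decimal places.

0.143

ρ = 1 − 6Σd² / [n(n²−1)] = 1 − 6×48 / (7×48)
  = 1 − 288/336 = 1 − 0.8571 ≈ 0.143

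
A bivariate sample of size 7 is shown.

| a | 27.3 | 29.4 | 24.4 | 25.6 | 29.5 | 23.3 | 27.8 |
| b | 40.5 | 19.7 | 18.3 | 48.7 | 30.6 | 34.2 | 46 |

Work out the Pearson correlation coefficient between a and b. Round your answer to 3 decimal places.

n = 7, Σa = 187.3, Σb = 238, Σa² = 5046.35, Σb² = 8956.92, Σab = 6356.43
nΣab − ΣaΣb = 44495.01 − 44577.4 = -82.39
nΣa² − (Σa)² = 35324.45 − 35081.29 = 243.16; nΣb² − (Σb)² = 62698.44 − 56644 = 6054.44
r = -82.39 / √(243.16 × 6054.44) = -82.39 / 1213.3415 ≈ -0.068

-0.068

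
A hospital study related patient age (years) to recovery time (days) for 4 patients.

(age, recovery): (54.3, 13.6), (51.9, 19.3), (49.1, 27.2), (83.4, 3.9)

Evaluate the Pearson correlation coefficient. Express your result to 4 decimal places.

-0.8909

n = 4, Σx = 238.7, Σy = 64, Σx² = 15008.47, Σy² = 1312.5, Σxy = 3400.93
nΣxy − ΣxΣy = 13603.72 − 15276.8 = -1673.08
nΣx² − (Σx)² = 60033.88 − 56977.69 = 3056.19; nΣy² − (Σy)² = 5250 − 4096 = 1154
r = -1673.08 / √(3056.19 × 1154) = -1673.08 / 1877.9892 ≈ -0.8909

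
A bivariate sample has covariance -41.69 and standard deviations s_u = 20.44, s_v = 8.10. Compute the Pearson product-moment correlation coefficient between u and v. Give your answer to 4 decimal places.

r = Cov(u,v) / (s_u · s_v) = -41.69 / (20.44 × 8.10)
  = -41.69 / 165.5640 ≈ -0.2518

-0.2518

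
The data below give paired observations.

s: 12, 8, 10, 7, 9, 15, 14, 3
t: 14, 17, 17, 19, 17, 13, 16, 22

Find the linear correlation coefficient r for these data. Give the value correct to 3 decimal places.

-0.928

n = 8, Σs = 78, Σt = 135, Σs² = 868, Σt² = 2333, Σst = 1245
nΣst − ΣsΣt = 9960 − 10530 = -570
nΣs² − (Σs)² = 6944 − 6084 = 860; nΣt² − (Σt)² = 18664 − 18225 = 439
r = -570 / √(860 × 439) = -570 / 614.4428 ≈ -0.928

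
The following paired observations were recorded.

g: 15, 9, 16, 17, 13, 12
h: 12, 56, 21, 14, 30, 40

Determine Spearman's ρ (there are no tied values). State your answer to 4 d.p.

-0.8286

Rank g: 4, 1, 5, 6, 3, 2
Rank h: 1, 6, 3, 2, 4, 5
d = rank(g) − rank(h): 3, -5, 2, 4, -1, -3; Σd² = 64
ρ = 1 − 6Σd² / [n(n²−1)] = 1 − 6×64 / (6×35) = 1 − 384/210 ≈ -0.8286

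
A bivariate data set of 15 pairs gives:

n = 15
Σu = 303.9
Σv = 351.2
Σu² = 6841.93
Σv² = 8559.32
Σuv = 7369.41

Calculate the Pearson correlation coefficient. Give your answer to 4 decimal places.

0.5292

r = (nΣuv − ΣuΣv) / √[(nΣu² − (Σu)²)(nΣv² − (Σv)²)]
Numerator: 15×7369.41 − 303.9×351.2 = 3811.47
Denominator: √[(102628.95 − 92355.21)(128389.8 − 123341.44)] = √[10273.74 × 5048.36] = 7201.7733
r = 3811.47 / 7201.7733 ≈ 0.5292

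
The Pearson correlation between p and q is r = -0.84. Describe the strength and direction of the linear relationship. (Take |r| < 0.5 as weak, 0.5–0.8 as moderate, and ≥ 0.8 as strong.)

strong negative

r = -0.84 < 0 so the relationship is negative.
|r| = 0.84, which falls in the strong range.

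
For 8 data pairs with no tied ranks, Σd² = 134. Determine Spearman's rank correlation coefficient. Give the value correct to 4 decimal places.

ρ = 1 − 6Σd² / [n(n²−1)] = 1 − 6×134 / (8×63)
  = 1 − 804/504 = 1 − 1.59524 ≈ -0.5952

-0.5952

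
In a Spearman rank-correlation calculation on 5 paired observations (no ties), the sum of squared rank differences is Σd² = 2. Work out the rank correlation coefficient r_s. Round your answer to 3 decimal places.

ρ = 1 − 6Σd² / [n(n²−1)] = 1 − 6×2 / (5×24)
  = 1 − 12/120 = 1 − 0.1000 ≈ 0.900

0.900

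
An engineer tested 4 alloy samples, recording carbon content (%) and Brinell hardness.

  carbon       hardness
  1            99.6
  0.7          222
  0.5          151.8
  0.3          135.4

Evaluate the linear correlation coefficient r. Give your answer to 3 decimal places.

-0.195

n = 4, Σx = 2.5, Σy = 608.8, Σx² = 1.83, Σy² = 100580.56, Σxy = 371.52
nΣxy − ΣxΣy = 1486.08 − 1522 = -35.92
nΣx² − (Σx)² = 7.32 − 6.25 = 1.07; nΣy² − (Σy)² = 402322.24 − 370637.44 = 31684.8
r = -35.92 / √(1.07 × 31684.8) = -35.92 / 184.1270 ≈ -0.195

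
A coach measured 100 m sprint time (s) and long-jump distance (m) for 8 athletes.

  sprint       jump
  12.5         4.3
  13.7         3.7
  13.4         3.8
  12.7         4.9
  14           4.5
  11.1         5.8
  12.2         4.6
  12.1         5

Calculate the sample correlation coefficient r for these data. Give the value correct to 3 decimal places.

n = 8, Σx = 101.7, Σy = 36.6, Σx² = 1299.25, Σy² = 170.68, Σxy = 461.59
nΣxy − ΣxΣy = 3692.72 − 3722.22 = -29.5
nΣx² − (Σx)² = 10394 − 10342.89 = 51.11; nΣy² − (Σy)² = 1365.44 − 1339.56 = 25.88
r = -29.5 / √(51.11 × 25.88) = -29.5 / 36.3693 ≈ -0.811

-0.811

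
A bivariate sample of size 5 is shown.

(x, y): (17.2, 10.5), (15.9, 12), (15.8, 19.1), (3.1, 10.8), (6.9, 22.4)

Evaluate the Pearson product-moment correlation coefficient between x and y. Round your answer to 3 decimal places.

-0.144

n = 5, Σx = 58.9, Σy = 74.8, Σx² = 855.51, Σy² = 1237.46, Σxy = 861.22
nΣxy − ΣxΣy = 4306.1 − 4405.72 = -99.62
nΣx² − (Σx)² = 4277.55 − 3469.21 = 808.34; nΣy² − (Σy)² = 6187.3 − 5595.04 = 592.26
r = -99.62 / √(808.34 × 592.26) = -99.62 / 691.9158 ≈ -0.144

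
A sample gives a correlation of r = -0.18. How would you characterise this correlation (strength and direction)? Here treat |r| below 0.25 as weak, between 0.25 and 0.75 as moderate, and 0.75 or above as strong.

weak negative

r = -0.18 < 0 so the relationship is negative.
|r| = 0.18, which falls in the weak range.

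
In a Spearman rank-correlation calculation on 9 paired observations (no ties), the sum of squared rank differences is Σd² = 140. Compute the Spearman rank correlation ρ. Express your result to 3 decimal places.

ρ = 1 − 6Σd² / [n(n²−1)] = 1 − 6×140 / (9×80)
  = 1 − 840/720 = 1 − 1.1667 ≈ -0.167

-0.167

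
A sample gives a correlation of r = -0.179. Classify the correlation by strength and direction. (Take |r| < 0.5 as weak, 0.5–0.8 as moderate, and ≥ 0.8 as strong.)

weak negative

r = -0.179 < 0 so the relationship is negative.
|r| = 0.179, which falls in the weak range.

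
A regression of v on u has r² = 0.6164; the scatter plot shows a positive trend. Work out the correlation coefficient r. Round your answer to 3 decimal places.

|r| = √0.6164 = 0.785
The association is positive, so r = 0.785.

0.785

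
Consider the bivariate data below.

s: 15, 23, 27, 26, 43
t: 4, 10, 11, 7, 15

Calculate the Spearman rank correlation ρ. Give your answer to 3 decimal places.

Rank s: 1, 2, 4, 3, 5
Rank t: 1, 3, 4, 2, 5
d = rank(s) − rank(t): 0, -1, 0, 1, 0; Σd² = 2
ρ = 1 − 6Σd² / [n(n²−1)] = 1 − 6×2 / (5×24) = 1 − 12/120 ≈ 0.900

0.900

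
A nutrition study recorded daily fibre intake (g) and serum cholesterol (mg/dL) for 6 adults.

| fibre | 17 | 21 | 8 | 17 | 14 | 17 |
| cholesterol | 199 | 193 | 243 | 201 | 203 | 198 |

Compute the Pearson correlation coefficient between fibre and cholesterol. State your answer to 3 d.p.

n = 6, Σx = 94, Σy = 1237, Σx² = 1568, Σy² = 256713, Σxy = 19005
nΣxy − ΣxΣy = 114030 − 116278 = -2248
nΣx² − (Σx)² = 9408 − 8836 = 572; nΣy² − (Σy)² = 1540278 − 1530169 = 10109
r = -2248 / √(572 × 10109) = -2248 / 2404.6513 ≈ -0.935

-0.935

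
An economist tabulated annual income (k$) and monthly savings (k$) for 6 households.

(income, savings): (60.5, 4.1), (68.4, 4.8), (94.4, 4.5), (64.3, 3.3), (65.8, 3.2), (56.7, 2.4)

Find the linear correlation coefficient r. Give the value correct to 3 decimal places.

n = 6, Σx = 410.1, Σy = 22.3, Σx² = 28929.19, Σy² = 86.99, Σxy = 1560
nΣxy − ΣxΣy = 9360 − 9145.23 = 214.77
nΣx² − (Σx)² = 173575.14 − 168182.01 = 5393.13; nΣy² − (Σy)² = 521.94 − 497.29 = 24.65
r = 214.77 / √(5393.13 × 24.65) = 214.77 / 364.6103 ≈ 0.589

0.589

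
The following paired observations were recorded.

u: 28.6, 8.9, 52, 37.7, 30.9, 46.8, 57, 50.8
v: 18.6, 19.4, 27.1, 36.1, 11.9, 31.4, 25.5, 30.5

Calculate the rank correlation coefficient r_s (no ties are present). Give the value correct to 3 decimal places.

Rank u: 2, 1, 7, 4, 3, 5, 8, 6
Rank v: 2, 3, 5, 8, 1, 7, 4, 6
d = rank(u) − rank(v): 0, -2, 2, -4, 2, -2, 4, 0; Σd² = 48
ρ = 1 − 6Σd² / [n(n²−1)] = 1 − 6×48 / (8×63) = 1 − 288/504 ≈ 0.429

0.429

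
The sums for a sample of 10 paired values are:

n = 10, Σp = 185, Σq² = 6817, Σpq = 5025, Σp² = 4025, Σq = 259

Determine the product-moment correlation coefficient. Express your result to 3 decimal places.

r = (nΣpq − ΣpΣq) / √[(nΣp² − (Σp)²)(nΣq² − (Σq)²)]
Numerator: 10×5025 − 185×259 = 2335
Denominator: √[(40250 − 34225)(68170 − 67081)] = √[6025 × 1089] = 2561.4888
r = 2335 / 2561.4888 ≈ 0.912

0.912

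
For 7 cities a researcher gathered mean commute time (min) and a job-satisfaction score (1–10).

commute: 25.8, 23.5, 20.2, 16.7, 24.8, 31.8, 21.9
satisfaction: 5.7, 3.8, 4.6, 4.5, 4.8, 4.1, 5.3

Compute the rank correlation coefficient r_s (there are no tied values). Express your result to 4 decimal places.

Rank commute: 6, 4, 2, 1, 5, 7, 3
Rank satisfaction: 7, 1, 4, 3, 5, 2, 6
d = rank(commute) − rank(satisfaction): -1, 3, -2, -2, 0, 5, -3; Σd² = 52
ρ = 1 − 6Σd² / [n(n²−1)] = 1 − 6×52 / (7×48) = 1 − 312/336 ≈ 0.0714

0.0714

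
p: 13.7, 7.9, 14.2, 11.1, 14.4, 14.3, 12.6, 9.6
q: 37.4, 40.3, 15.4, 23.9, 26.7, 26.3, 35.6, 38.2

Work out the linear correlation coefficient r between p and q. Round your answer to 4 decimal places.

n = 8, Σp = 97.8, Σq = 243.8, Σp² = 1237.72, Σq² = 7962.4, Σpq = 2890.57
nΣpq − ΣpΣq = 23124.56 − 23843.64 = -719.08
nΣp² − (Σp)² = 9901.76 − 9564.84 = 336.92; nΣq² − (Σq)² = 63699.2 − 59438.44 = 4260.76
r = -719.08 / √(336.92 × 4260.76) = -719.08 / 1198.1382 ≈ -0.6002

-0.6002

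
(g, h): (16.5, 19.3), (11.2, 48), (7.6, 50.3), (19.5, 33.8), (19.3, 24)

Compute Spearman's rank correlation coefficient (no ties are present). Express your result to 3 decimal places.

-0.600

Rank g: 3, 2, 1, 5, 4
Rank h: 1, 4, 5, 3, 2
d = rank(g) − rank(h): 2, -2, -4, 2, 2; Σd² = 32
ρ = 1 − 6Σd² / [n(n²−1)] = 1 − 6×32 / (5×24) = 1 − 192/120 ≈ -0.600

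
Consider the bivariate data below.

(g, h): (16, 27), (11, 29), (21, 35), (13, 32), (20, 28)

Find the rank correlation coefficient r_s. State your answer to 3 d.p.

Rank g: 3, 1, 5, 2, 4
Rank h: 1, 3, 5, 4, 2
d = rank(g) − rank(h): 2, -2, 0, -2, 2; Σd² = 16
ρ = 1 − 6Σd² / [n(n²−1)] = 1 − 6×16 / (5×24) = 1 − 96/120 ≈ 0.200

0.200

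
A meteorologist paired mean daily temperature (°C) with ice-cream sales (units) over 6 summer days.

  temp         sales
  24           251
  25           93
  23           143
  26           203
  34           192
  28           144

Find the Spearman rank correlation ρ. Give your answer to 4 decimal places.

Rank temp: 2, 3, 1, 4, 6, 5
Rank sales: 6, 1, 2, 5, 4, 3
d = rank(temp) − rank(sales): -4, 2, -1, -1, 2, 2; Σd² = 30
ρ = 1 − 6Σd² / [n(n²−1)] = 1 − 6×30 / (6×35) = 1 − 180/210 ≈ 0.1429

0.1429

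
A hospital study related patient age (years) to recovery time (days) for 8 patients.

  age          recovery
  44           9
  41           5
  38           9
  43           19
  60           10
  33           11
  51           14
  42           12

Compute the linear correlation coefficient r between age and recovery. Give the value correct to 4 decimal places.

0.1051

n = 8, Σx = 352, Σy = 89, Σx² = 15964, Σy² = 1109, Σxy = 3941
nΣxy − ΣxΣy = 31528 − 31328 = 200
nΣx² − (Σx)² = 127712 − 123904 = 3808; nΣy² − (Σy)² = 8872 − 7921 = 951
r = 200 / √(3808 × 951) = 200 / 1902.9997 ≈ 0.1051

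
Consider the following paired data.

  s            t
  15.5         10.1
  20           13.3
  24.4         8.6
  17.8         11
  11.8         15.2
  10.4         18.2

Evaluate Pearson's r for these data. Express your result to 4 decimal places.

-0.8092

n = 6, Σs = 99.9, Σt = 76.4, Σs² = 1799.85, Σt² = 1036.14, Σst = 1196.83
nΣst − ΣsΣt = 7180.98 − 7632.36 = -451.38
nΣs² − (Σs)² = 10799.1 − 9980.01 = 819.09; nΣt² − (Σt)² = 6216.84 − 5836.96 = 379.88
r = -451.38 / √(819.09 × 379.88) = -451.38 / 557.8135 ≈ -0.8092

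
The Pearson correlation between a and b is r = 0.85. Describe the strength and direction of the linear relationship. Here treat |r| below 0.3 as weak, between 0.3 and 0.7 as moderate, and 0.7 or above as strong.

r = 0.85 > 0 so the relationship is positive.
|r| = 0.85, which falls in the strong range.

strong positive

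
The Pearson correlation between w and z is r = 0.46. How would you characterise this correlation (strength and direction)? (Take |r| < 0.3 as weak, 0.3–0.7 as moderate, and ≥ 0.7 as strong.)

moderate positive

r = 0.46 > 0 so the relationship is positive.
|r| = 0.46, which falls in the moderate range.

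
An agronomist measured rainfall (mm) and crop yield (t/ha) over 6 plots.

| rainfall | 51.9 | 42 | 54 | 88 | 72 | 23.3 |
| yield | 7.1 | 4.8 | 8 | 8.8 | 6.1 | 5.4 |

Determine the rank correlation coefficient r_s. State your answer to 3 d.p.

Rank rainfall: 3, 2, 4, 6, 5, 1
Rank yield: 4, 1, 5, 6, 3, 2
d = rank(rainfall) − rank(yield): -1, 1, -1, 0, 2, -1; Σd² = 8
ρ = 1 − 6Σd² / [n(n²−1)] = 1 − 6×8 / (6×35) = 1 − 48/210 ≈ 0.771

0.771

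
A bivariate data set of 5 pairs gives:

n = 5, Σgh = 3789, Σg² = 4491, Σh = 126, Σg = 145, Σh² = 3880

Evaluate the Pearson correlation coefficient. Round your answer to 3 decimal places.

r = (nΣgh − ΣgΣh) / √[(nΣg² − (Σg)²)(nΣh² − (Σh)²)]
Numerator: 5×3789 − 145×126 = 675
Denominator: √[(22455 − 21025)(19400 − 15876)] = √[1430 × 3524] = 2244.8430
r = 675 / 2244.8430 ≈ 0.301

0.301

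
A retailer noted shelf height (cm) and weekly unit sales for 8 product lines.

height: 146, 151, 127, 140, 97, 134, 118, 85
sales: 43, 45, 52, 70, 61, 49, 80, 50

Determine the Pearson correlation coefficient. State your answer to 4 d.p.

-0.2277

n = 8, Σx = 998, Σy = 450, Σx² = 128360, Σy² = 26500, Σxy = 55650
nΣxy − ΣxΣy = 445200 − 449100 = -3900
nΣx² − (Σx)² = 1026880 − 996004 = 30876; nΣy² − (Σy)² = 212000 − 202500 = 9500
r = -3900 / √(30876 × 9500) = -3900 / 17126.6459 ≈ -0.2277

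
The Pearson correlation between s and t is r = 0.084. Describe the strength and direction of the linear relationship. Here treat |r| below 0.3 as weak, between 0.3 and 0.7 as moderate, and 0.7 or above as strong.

r = 0.084 > 0 so the relationship is positive.
|r| = 0.084, which falls in the weak range.

weak positive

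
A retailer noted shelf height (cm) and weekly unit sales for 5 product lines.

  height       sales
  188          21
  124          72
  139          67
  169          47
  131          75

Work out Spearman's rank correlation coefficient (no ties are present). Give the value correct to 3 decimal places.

Rank height: 5, 1, 3, 4, 2
Rank sales: 1, 4, 3, 2, 5
d = rank(height) − rank(sales): 4, -3, 0, 2, -3; Σd² = 38
ρ = 1 − 6Σd² / [n(n²−1)] = 1 − 6×38 / (5×24) = 1 − 228/120 ≈ -0.900

-0.900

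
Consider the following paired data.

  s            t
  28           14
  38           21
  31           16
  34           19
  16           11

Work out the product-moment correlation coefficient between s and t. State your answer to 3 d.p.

n = 5, Σs = 147, Σt = 81, Σs² = 4601, Σt² = 1375, Σst = 2508
nΣst − ΣsΣt = 12540 − 11907 = 633
nΣs² − (Σs)² = 23005 − 21609 = 1396; nΣt² − (Σt)² = 6875 − 6561 = 314
r = 633 / √(1396 × 314) = 633 / 662.0755 ≈ 0.956

0.956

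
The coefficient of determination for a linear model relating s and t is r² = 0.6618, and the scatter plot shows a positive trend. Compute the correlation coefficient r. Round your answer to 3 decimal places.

0.814

|r| = √0.6618 = 0.814
The association is positive, so r = 0.814.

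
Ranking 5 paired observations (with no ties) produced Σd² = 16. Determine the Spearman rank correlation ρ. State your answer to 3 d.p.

0.200

ρ = 1 − 6Σd² / [n(n²−1)] = 1 − 6×16 / (5×24)
  = 1 − 96/120 = 1 − 0.8000 ≈ 0.200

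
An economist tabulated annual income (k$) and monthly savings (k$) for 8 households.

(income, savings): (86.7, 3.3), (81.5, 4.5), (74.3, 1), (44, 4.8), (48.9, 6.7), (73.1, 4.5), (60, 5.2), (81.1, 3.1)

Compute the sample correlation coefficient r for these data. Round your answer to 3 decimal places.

n = 8, Σx = 549.6, Σy = 33.1, Σx² = 39527.66, Σy² = 156.97, Σxy = 2158.35
nΣxy − ΣxΣy = 17266.8 − 18191.76 = -924.96
nΣx² − (Σx)² = 316221.28 − 302060.16 = 14161.12; nΣy² − (Σy)² = 1255.76 − 1095.61 = 160.15
r = -924.96 / √(14161.12 × 160.15) = -924.96 / 1505.9560 ≈ -0.614

-0.614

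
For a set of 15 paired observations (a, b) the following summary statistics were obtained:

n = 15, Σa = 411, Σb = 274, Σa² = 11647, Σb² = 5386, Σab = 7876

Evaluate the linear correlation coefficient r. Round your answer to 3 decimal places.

r = (nΣab − ΣaΣb) / √[(nΣa² − (Σa)²)(nΣb² − (Σb)²)]
Numerator: 15×7876 − 411×274 = 5526
Denominator: √[(174705 − 168921)(80790 − 75076)] = √[5784 × 5714] = 5748.8935
r = 5526 / 5748.8935 ≈ 0.961

0.961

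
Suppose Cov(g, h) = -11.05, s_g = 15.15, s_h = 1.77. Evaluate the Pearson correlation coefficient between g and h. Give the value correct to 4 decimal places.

r = Cov(g,h) / (s_g · s_h) = -11.05 / (15.15 × 1.77)
  = -11.05 / 26.8155 ≈ -0.4121

-0.4121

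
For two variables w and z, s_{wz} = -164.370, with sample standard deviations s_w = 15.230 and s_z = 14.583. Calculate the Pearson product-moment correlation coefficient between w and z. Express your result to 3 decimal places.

-0.740

r = Cov(w,z) / (s_w · s_z) = -164.370 / (15.230 × 14.583)
  = -164.370 / 222.0991 ≈ -0.740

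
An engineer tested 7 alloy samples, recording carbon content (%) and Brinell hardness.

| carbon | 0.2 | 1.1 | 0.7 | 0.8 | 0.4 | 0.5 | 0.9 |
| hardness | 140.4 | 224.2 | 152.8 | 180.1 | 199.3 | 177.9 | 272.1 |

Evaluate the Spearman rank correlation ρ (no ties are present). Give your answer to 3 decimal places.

Rank carbon: 1, 7, 4, 5, 2, 3, 6
Rank hardness: 1, 6, 2, 4, 5, 3, 7
d = rank(carbon) − rank(hardness): 0, 1, 2, 1, -3, 0, -1; Σd² = 16
ρ = 1 − 6Σd² / [n(n²−1)] = 1 − 6×16 / (7×48) = 1 − 96/336 ≈ 0.714

0.714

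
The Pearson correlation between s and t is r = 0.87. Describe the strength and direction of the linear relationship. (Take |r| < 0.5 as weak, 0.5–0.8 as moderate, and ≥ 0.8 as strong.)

strong positive

r = 0.87 > 0 so the relationship is positive.
|r| = 0.87, which falls in the strong range.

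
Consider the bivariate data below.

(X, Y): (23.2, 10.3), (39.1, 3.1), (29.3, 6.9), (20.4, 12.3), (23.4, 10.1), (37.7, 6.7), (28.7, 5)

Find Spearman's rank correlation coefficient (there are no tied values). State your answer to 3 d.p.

Rank X: 2, 7, 5, 1, 3, 6, 4
Rank Y: 6, 1, 4, 7, 5, 3, 2
d = rank(X) − rank(Y): -4, 6, 1, -6, -2, 3, 2; Σd² = 106
ρ = 1 − 6Σd² / [n(n²−1)] = 1 − 6×106 / (7×48) = 1 − 636/336 ≈ -0.893

-0.893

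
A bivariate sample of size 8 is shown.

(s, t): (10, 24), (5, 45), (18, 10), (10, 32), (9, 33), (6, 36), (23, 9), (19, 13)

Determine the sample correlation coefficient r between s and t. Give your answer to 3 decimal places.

-0.955

n = 8, Σs = 100, Σt = 202, Σs² = 1556, Σt² = 6360, Σst = 1932
nΣst − ΣsΣt = 15456 − 20200 = -4744
nΣs² − (Σs)² = 12448 − 10000 = 2448; nΣt² − (Σt)² = 50880 − 40804 = 10076
r = -4744 / √(2448 × 10076) = -4744 / 4966.4925 ≈ -0.955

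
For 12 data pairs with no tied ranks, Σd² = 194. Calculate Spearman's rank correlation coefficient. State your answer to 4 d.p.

0.3217

ρ = 1 − 6Σd² / [n(n²−1)] = 1 − 6×194 / (12×143)
  = 1 − 1164/1716 = 1 − 0.67832 ≈ 0.3217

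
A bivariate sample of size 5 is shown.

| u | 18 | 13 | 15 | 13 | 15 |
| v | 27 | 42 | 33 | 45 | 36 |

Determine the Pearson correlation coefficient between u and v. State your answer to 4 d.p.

-0.9606

n = 5, Σu = 74, Σv = 183, Σu² = 1112, Σv² = 6903, Σuv = 2652
nΣuv − ΣuΣv = 13260 − 13542 = -282
nΣu² − (Σu)² = 5560 − 5476 = 84; nΣv² − (Σv)² = 34515 − 33489 = 1026
r = -282 / √(84 × 1026) = -282 / 293.5711 ≈ -0.9606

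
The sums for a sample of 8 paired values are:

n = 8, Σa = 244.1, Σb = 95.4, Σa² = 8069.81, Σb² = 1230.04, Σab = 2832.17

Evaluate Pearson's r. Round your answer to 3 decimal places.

r = (nΣab − ΣaΣb) / √[(nΣa² − (Σa)²)(nΣb² − (Σb)²)]
Numerator: 8×2832.17 − 244.1×95.4 = -629.78
Denominator: √[(64558.48 − 59584.81)(9840.32 − 9101.16)] = √[4973.67 × 739.16] = 1917.3779
r = -629.78 / 1917.3779 ≈ -0.328

-0.328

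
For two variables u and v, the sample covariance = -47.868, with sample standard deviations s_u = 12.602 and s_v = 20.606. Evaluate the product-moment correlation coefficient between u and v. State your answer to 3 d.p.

r = Cov(u,v) / (s_u · s_v) = -47.868 / (12.602 × 20.606)
  = -47.868 / 259.6768 ≈ -0.184

-0.184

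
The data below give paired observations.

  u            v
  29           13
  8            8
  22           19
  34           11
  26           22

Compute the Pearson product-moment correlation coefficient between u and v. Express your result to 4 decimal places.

0.2971

n = 5, Σu = 119, Σv = 73, Σu² = 3221, Σv² = 1199, Σuv = 1805
nΣuv − ΣuΣv = 9025 − 8687 = 338
nΣu² − (Σu)² = 16105 − 14161 = 1944; nΣv² − (Σv)² = 5995 − 5329 = 666
r = 338 / √(1944 × 666) = 338 / 1137.8506 ≈ 0.2971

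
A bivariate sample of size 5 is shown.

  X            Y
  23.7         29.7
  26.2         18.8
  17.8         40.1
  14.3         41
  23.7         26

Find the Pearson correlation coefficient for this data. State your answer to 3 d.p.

-0.949

n = 5, ΣX = 105.7, ΣY = 155.6, ΣX² = 2331.15, ΣY² = 5200.54, ΣXY = 3112.73
nΣXY − ΣXΣY = 15563.65 − 16446.92 = -883.27
nΣX² − (ΣX)² = 11655.75 − 11172.49 = 483.26; nΣY² − (ΣY)² = 26002.7 − 24211.36 = 1791.34
r = -883.27 / √(483.26 × 1791.34) = -883.27 / 930.4209 ≈ -0.949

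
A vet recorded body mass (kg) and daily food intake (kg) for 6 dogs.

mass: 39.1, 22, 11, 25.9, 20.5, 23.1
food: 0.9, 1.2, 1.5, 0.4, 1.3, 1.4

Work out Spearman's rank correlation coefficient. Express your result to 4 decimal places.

-0.7714

Rank mass: 6, 3, 1, 5, 2, 4
Rank food: 2, 3, 6, 1, 4, 5
d = rank(mass) − rank(food): 4, 0, -5, 4, -2, -1; Σd² = 62
ρ = 1 − 6Σd² / [n(n²−1)] = 1 − 6×62 / (6×35) = 1 − 372/210 ≈ -0.7714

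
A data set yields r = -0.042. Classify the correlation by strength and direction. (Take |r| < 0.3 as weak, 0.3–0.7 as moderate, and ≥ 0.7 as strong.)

r = -0.042 < 0 so the relationship is negative.
|r| = 0.042, which falls in the weak range.

weak negative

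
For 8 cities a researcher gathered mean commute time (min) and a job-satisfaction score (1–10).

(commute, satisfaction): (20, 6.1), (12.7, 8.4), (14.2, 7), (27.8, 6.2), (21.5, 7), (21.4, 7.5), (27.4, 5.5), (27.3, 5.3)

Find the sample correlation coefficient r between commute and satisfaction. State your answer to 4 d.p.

n = 8, Σx = 172.3, Σy = 53, Σx² = 3952.03, Σy² = 358.8, Σxy = 1106.83
nΣxy − ΣxΣy = 8854.64 − 9131.9 = -277.26
nΣx² − (Σx)² = 31616.24 − 29687.29 = 1928.95; nΣy² − (Σy)² = 2870.4 − 2809 = 61.4
r = -277.26 / √(1928.95 × 61.4) = -277.26 / 344.1475 ≈ -0.8056

-0.8056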